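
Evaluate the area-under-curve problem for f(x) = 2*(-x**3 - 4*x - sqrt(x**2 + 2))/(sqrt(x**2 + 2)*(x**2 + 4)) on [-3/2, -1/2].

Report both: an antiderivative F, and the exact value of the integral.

Whatever form F(x) takes, F'(x) = f(x) is non-negotiable.
F(x) = -2*sqrt(x**2 + 2) - atan(x/2) is an antiderivative of f.
Check: d/dx[-2*sqrt(x**2 + 2) - atan(x/2)] = (-2*x**3 - 8*x - 2*sqrt(x**2 + 2))/(x**2*sqrt(x**2 + 2) + 4*sqrt(x**2 + 2)), which equals f(x).
F(-1/2) = -3 + atan(1/4); F(-3/2) = -sqrt(17) + atan(3/4).
Integral = F(-1/2) - F(-3/2) = -3 - atan(3/4) + atan(1/4) + sqrt(17).

Antiderivative: F(x) = -2*sqrt(x**2 + 2) - atan(x/2); value = -3 - atan(3/4) + atan(1/4) + sqrt(17)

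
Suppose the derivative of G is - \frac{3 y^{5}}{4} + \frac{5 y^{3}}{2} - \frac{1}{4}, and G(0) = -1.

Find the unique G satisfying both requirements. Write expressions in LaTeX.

Integrate term by term and add the pieces.
A general antiderivative is - \frac{y^{6}}{8} + \frac{5 y^{4}}{8} - \frac{y}{4} + C.
The condition gives C = -1 - (0) = -1.
So G(y) = - \frac{y^{6} - 5 y^{4} + 2 y + 8}{8}.
Check: d/dy[- \frac{y^{6} - 5 y^{4} + 2 y + 8}{8}] = - \frac{3 y^{5}}{4} + \frac{5 y^{3}}{2} - \frac{1}{4} = G'(y).

G(y) = - \frac{y^{6} - 5 y^{4} + 2 y + 8}{8}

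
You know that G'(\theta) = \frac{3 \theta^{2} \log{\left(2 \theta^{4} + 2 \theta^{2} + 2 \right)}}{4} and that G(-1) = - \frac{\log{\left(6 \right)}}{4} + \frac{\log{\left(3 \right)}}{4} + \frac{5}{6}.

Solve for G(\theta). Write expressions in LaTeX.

For G(\theta) to be correct, d/d\theta[G] must agree with the stated G'(\theta) identically.
A general antiderivative is \frac{\theta^{3} \log{\left(2 \theta^{4} + 2 \theta^{2} + 2 \right)}}{4} - \frac{\theta^{3}}{3} + \frac{\theta}{2} + \frac{\log{\left(\theta^{2} - \theta + 1 \right)}}{4} - \frac{\log{\left(\theta^{2} + \theta + 1 \right)}}{4} + C.
The condition gives C = - \frac{\log{\left(6 \right)}}{4} + \frac{\log{\left(3 \right)}}{4} + \frac{5}{6} - (- \frac{\log{\left(6 \right)}}{4} - \frac{1}{6} + \frac{\log{\left(3 \right)}}{4}) = 1.
So G(\theta) = \frac{\theta^{3} \log{\left(2 \theta^{4} + 2 \theta^{2} + 2 \right)}}{4} - \frac{\theta^{3}}{3} + \frac{\theta}{2} + \frac{\log{\left(\theta^{2} - \theta + 1 \right)}}{4} - \frac{\log{\left(\theta^{2} + \theta + 1 \right)}}{4} + 1.
Check: d/d\theta[\frac{\theta^{3} \log{\left(2 \theta^{4} + 2 \theta^{2} + 2 \right)}}{4} - \frac{\theta^{3}}{3} + \frac{\theta}{2} + \frac{\log{\left(\theta^{2} - \theta + 1 \right)}}{4} - \frac{\log{\left(\theta^{2} + \theta + 1 \right)}}{4} + 1] = \frac{3 \theta^{2} \log{\left(\theta^{4} + \theta^{2} + 1 \right)}}{4} + \frac{3 \theta^{2} \log{\left(2 \right)}}{4}, which equals G'(\theta).

G(\theta) = \frac{\theta^{3} \log{\left(2 \theta^{4} + 2 \theta^{2} + 2 \right)}}{4} - \frac{\theta^{3}}{3} + \frac{\theta}{2} + \frac{\log{\left(\theta^{2} - \theta + 1 \right)}}{4} - \frac{\log{\left(\theta^{2} + \theta + 1 \right)}}{4} + 1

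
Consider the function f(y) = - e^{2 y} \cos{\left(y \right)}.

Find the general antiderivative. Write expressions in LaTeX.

F(y) = - \frac{e^{2 y} \sin{\left(y \right)}}{5} - \frac{2 e^{2 y} \cos{\left(y \right)}}{5} + C

For F(y) to be correct the identity F'(y) - f(y) = 0 must hold.
Check: d/dy[- \frac{e^{2 y} \sin{\left(y \right)}}{5} - \frac{2 e^{2 y} \cos{\left(y \right)}}{5}] = - e^{2 y} \cos{\left(y \right)} = f(y).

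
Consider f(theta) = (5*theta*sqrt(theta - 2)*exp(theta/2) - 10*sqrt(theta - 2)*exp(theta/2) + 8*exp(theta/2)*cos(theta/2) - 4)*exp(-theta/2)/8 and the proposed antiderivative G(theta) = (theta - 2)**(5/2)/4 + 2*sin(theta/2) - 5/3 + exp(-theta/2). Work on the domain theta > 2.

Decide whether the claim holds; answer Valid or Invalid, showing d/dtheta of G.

d/dtheta[G] = (5*theta*sqrt(theta - 2)*exp(theta/2) - 10*sqrt(theta - 2)*exp(theta/2) + 8*exp(theta/2)*cos(theta/2) - 4)*exp(-theta/2)/8
This equals f(theta) exactly, so the claim holds.

Valid: G'(theta) = f(theta).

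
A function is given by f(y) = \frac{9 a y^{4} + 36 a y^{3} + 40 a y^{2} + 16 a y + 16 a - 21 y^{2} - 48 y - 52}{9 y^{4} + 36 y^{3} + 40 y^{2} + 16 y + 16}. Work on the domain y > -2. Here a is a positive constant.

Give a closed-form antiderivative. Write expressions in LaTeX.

Differentiate the proposed F(y) back; it has to land on f(y) exactly.
Check: d/dy[a y - 2 \operatorname{atan}{\left(\frac{3 y}{2} \right)} + \frac{1}{y + 2}] = \frac{9 a y^{4} + 36 a y^{3} + 40 a y^{2} + 16 a y + 16 a - 21 y^{2} - 48 y - 52}{9 y^{4} + 36 y^{3} + 40 y^{2} + 16 y + 16} = f(y).

An antiderivative is F(y) = a y - 2 \operatorname{atan}{\left(\frac{3 y}{2} \right)} + \frac{1}{y + 2}.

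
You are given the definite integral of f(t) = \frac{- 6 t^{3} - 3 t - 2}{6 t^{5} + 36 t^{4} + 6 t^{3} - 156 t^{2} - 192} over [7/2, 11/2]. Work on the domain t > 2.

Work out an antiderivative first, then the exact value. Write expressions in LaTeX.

Antiderivative: F(t) = \frac{- 4046 t \log{\left(t - 2 \right)} + 5090 t \log{\left(t + 4 \right)} - 522 t \log{\left(t^{2} + 1 \right)} + 657 t \operatorname{atan}{\left(t \right)} - 16184 \log{\left(t - 2 \right)} + 20360 \log{\left(t + 4 \right)} - 2088 \log{\left(t^{2} + 1 \right)} + 2628 \operatorname{atan}{\left(t \right)} + 50235}{78030 \left(t + 4\right)}; value = - \frac{509 \log{\left(\frac{15}{2} \right)}}{7803} - \frac{7 \log{\left(\frac{7}{2} \right)}}{135} - \frac{29 \log{\left(\frac{125}{4} \right)}}{4335} - \frac{788}{43605} - \frac{73 \operatorname{atan}{\left(\frac{7}{2} \right)}}{8670} + \frac{73 \operatorname{atan}{\left(\frac{11}{2} \right)}}{8670} + \frac{29 \log{\left(\frac{53}{4} \right)}}{4335} + \frac{7 \log{\left(\frac{3}{2} \right)}}{135} + \frac{509 \log{\left(\frac{19}{2} \right)}}{7803}

The denominator factors as 6 \left(t - 2\right) \left(t + 4\right)^{2} \left(t^{2} + 1\right); partial fractions split f into directly integrable pieces: - \frac{116 t - 73}{8670 \left(t^{2} + 1\right)} + \frac{509}{7803 \left(t + 4\right)} - \frac{197}{306 \left(t + 4\right)^{2}} - \frac{7}{135 \left(t - 2\right)}.
F(t) = \frac{- 4046 t \log{\left(t - 2 \right)} + 5090 t \log{\left(t + 4 \right)} - 522 t \log{\left(t^{2} + 1 \right)} + 657 t \operatorname{atan}{\left(t \right)} - 16184 \log{\left(t - 2 \right)} + 20360 \log{\left(t + 4 \right)} - 2088 \log{\left(t^{2} + 1 \right)} + 2628 \operatorname{atan}{\left(t \right)} + 50235}{78030 \left(t + 4\right)} is an antiderivative of f.
Check: d/dt[\frac{- 4046 t \log{\left(t - 2 \right)} + 5090 t \log{\left(t + 4 \right)} - 522 t \log{\left(t^{2} + 1 \right)} + 657 t \operatorname{atan}{\left(t \right)} - 16184 \log{\left(t - 2 \right)} + 20360 \log{\left(t + 4 \right)} - 2088 \log{\left(t^{2} + 1 \right)} + 2628 \operatorname{atan}{\left(t \right)} + 50235}{78030 \left(t + 4\right)}] = \frac{- 6 t^{3} - 3 t - 2}{6 t^{5} + 36 t^{4} + 6 t^{3} - 156 t^{2} - 192} = f(t).
F(11/2) = - \frac{7 \log{\left(\frac{7}{2} \right)}}{135} - \frac{29 \log{\left(\frac{125}{4} \right)}}{4335} + \frac{73 \operatorname{atan}{\left(\frac{11}{2} \right)}}{8670} + \frac{197}{2907} + \frac{509 \log{\left(\frac{19}{2} \right)}}{7803}; F(7/2) = - \frac{7 \log{\left(\frac{3}{2} \right)}}{135} - \frac{29 \log{\left(\frac{53}{4} \right)}}{4335} + \frac{73 \operatorname{atan}{\left(\frac{7}{2} \right)}}{8670} + \frac{197}{2295} + \frac{509 \log{\left(\frac{15}{2} \right)}}{7803}.
Integral = F(11/2) - F(7/2) = - \frac{509 \log{\left(\frac{15}{2} \right)}}{7803} - \frac{7 \log{\left(\frac{7}{2} \right)}}{135} - \frac{29 \log{\left(\frac{125}{4} \right)}}{4335} - \frac{788}{43605} - \frac{73 \operatorname{atan}{\left(\frac{7}{2} \right)}}{8670} + \frac{73 \operatorname{atan}{\left(\frac{11}{2} \right)}}{8670} + \frac{29 \log{\left(\frac{53}{4} \right)}}{4335} + \frac{7 \log{\left(\frac{3}{2} \right)}}{135} + \frac{509 \log{\left(\frac{19}{2} \right)}}{7803}.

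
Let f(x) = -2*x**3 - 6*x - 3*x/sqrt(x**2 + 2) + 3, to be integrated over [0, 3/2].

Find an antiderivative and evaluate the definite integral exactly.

Antiderivative: F(x) = -x**4/2 - 3*x**2 + 3*x - 3*sqrt(x**2 + 2); value = -3*sqrt(17)/2 - 153/32 + 3*sqrt(2)

Integrate term by term and add the pieces.
F(x) = -x**4/2 - 3*x**2 + 3*x - 3*sqrt(x**2 + 2) is an antiderivative of f.
Check: d/dx[-x**4/2 - 3*x**2 + 3*x - 3*sqrt(x**2 + 2)] = (-2*x**3*sqrt(x**2 + 2) - 6*x*sqrt(x**2 + 2) - 3*x + 3*sqrt(x**2 + 2))/sqrt(x**2 + 2), which equals f(x).
F(3/2) = -3*sqrt(17)/2 - 153/32; F(0) = -3*sqrt(2).
Integral = F(3/2) - F(0) = -3*sqrt(17)/2 - 153/32 + 3*sqrt(2).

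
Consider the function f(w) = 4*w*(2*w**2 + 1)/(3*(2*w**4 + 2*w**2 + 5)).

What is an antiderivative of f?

An antiderivative is F(w) = log(2*w**4 + 2*w**2 + 5)/3.

f matches the chain-rule pattern g'(h)*h' with inner function h(w) = 2*w**4 + 2*w**2 + 5; substituting u = h(w) collapses the integral.
Check: d/dw[log(2*w**4 + 2*w**2 + 5)/3] = (8*w**3 + 4*w)/(6*w**4 + 6*w**2 + 15), which equals f(w).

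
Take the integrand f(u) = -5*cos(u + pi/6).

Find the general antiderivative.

Whatever form F(u) takes, F'(u) = f(u) is non-negotiable.
Check: d/du[-5*sin(u + pi/6)] = -5*cos(u + pi/6) = f(u).

F(u) = -5*sin(u + pi/6) + C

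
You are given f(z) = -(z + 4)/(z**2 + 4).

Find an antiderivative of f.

An antiderivative is F(z) = -log(z**2 + 4)/2 - 2*atan(z/2).

Differentiate the proposed F(z) back; it has to land on f(z) exactly.
Check: d/dz[-log(z**2 + 4)/2 - 2*atan(z/2)] = (-z - 4)/(z**2 + 4), which equals f(z).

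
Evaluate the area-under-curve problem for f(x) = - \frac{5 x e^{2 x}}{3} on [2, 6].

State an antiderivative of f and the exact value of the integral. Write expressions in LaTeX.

f has the shape u'v + uv' for u = \frac{5}{12} - \frac{5 x}{6} and v = e^{2 x} — it is the derivative of the product u*v.
F(x) = - \frac{5 x e^{2 x}}{6} + \frac{5 e^{2 x}}{12} is an antiderivative of f.
Check: d/dx[- \frac{5 x e^{2 x}}{6} + \frac{5 e^{2 x}}{12}] = - \frac{5 x e^{2 x}}{3} = f(x).
F(6) = - \frac{55 e^{12}}{12}; F(2) = - \frac{5 e^{4}}{4}.
Integral = F(6) - F(2) = - \frac{55 e^{12}}{12} + \frac{5 e^{4}}{4}.

Antiderivative: F(x) = - \frac{5 x e^{2 x}}{6} + \frac{5 e^{2 x}}{12}; value = - \frac{55 e^{12}}{12} + \frac{5 e^{4}}{4}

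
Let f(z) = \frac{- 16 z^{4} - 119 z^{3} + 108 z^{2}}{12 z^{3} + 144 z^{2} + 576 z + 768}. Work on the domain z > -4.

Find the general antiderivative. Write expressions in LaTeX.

f has the shape u'v + uv' for u = - \frac{1}{2 \left(z + 4\right)^{2}} and v = \frac{4 z^{4}}{3} - \frac{3 z^{3}}{2} — it is the derivative of the product u*v.
Check: d/dz[- \frac{z^{3} \left(8 z - 9\right)}{12 \left(z + 4\right)^{2}}] = \frac{- 16 z^{4} - 119 z^{3} + 108 z^{2}}{12 z^{3} + 144 z^{2} + 576 z + 768} = f(z).

F(z) = - \frac{z^{3} \left(8 z - 9\right)}{12 \left(z + 4\right)^{2}} + C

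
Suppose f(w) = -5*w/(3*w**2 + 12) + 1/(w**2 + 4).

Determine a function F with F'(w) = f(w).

An antiderivative is F(w) = -5*log(w**2 + 4)/6 + atan(w/2)/2.

Integrate term by term and add the pieces.
Check: d/dw[-5*log(w**2 + 4)/6 + atan(w/2)/2] = (3 - 5*w)/(3*w**2 + 12), which equals f(w).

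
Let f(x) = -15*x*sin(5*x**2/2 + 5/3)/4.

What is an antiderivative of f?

f matches the chain-rule pattern g'(h)*h' with inner function h(x) = 5*x**2/2 + 5/3; substituting u = h(x) collapses the integral.
Check: d/dx[3*cos(5*x**2/2 + 5/3)/4] = -15*x*sin(5*x**2/2 + 5/3)/4 = f(x).

An antiderivative is F(x) = 3*cos(5*x**2/2 + 5/3)/4.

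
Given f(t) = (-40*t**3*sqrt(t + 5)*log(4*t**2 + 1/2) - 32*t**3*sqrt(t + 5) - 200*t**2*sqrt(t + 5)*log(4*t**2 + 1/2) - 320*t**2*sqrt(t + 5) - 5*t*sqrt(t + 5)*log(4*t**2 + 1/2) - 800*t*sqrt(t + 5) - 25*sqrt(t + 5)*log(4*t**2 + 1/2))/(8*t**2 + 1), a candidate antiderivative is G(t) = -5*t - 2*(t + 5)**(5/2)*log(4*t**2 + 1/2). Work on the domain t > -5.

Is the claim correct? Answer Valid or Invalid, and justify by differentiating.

Invalid: d/dt[G] - f = -5, which is not 0.

d/dt[G] = (-40*t**3*sqrt(t + 5)*log(4*t**2 + 1/2) - 32*t**3*sqrt(t + 5) - 200*t**2*sqrt(t + 5)*log(4*t**2 + 1/2) - 320*t**2*sqrt(t + 5) - 40*t**2 - 5*t*sqrt(t + 5)*log(4*t**2 + 1/2) - 800*t*sqrt(t + 5) - 25*sqrt(t + 5)*log(4*t**2 + 1/2) - 5)/(8*t**2 + 1)
d/dt[G] - f(t) = -5 != 0.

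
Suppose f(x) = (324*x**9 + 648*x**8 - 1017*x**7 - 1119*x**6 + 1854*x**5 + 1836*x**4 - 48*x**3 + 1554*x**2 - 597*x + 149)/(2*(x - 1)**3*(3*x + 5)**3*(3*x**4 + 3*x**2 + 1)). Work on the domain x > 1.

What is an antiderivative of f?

An antiderivative is F(x) = (18*x**4*log(x**4 + x**2 + 1/3) + 18*x**4*log(2) + 24*x**3*log(x**4 + x**2 + 1/3) + 24*x**3*log(2) - 52*x**2*log(x**4 + x**2 + 1/3) - 52*x**2*log(2) - x**2 - 40*x*log(x**4 + x**2 + 1/3) - 46*x - 40*x*log(2) + 50*log(x**4 + x**2 + 1/3) - 17 + 50*log(2))/(36*x**4 + 48*x**3 - 104*x**2 - 80*x + 100).

Since d/dx undoes antidifferentiation here, F'(x) = f(x) is required of F(x).
Check: d/dx[(18*x**4*log(x**4 + x**2 + 1/3) + 18*x**4*log(2) + 24*x**3*log(x**4 + x**2 + 1/3) + 24*x**3*log(2) - 52*x**2*log(x**4 + x**2 + 1/3) - 52*x**2*log(2) - x**2 - 40*x*log(x**4 + x**2 + 1/3) - 46*x - 40*x*log(2) + 50*log(x**4 + x**2 + 1/3) - 17 + 50*log(2))/(36*x**4 + 48*x**3 - 104*x**2 - 80*x + 100)] = (324*x**9 + 648*x**8 - 1017*x**7 - 1119*x**6 + 1854*x**5 + 1836*x**4 - 48*x**3 + 1554*x**2 - 597*x + 149)/(162*x**10 + 324*x**9 - 432*x**8 - 708*x**7 + 450*x**6 - 24*x**5 + 42*x**4 + 556*x**3 - 420*x**2 + 300*x - 250), which equals f(x).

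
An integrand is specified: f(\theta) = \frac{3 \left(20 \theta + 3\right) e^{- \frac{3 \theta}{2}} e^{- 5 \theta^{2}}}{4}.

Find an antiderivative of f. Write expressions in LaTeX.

An antiderivative is F(\theta) = - \frac{3 e^{- \frac{3 \theta}{2}} e^{- 5 \theta^{2}}}{2}.

The substitution u = - 5 \theta^{2} - \frac{3 \theta}{2} works: f is exactly (dF/du)*(du/d\theta) for that inner function.
Check: d/d\theta[- \frac{3 e^{- \frac{3 \theta}{2}} e^{- 5 \theta^{2}}}{2}] = \frac{\left(60 \theta + 9\right) e^{- \frac{3 \theta}{2}} e^{- 5 \theta^{2}}}{4}, which equals f(\theta).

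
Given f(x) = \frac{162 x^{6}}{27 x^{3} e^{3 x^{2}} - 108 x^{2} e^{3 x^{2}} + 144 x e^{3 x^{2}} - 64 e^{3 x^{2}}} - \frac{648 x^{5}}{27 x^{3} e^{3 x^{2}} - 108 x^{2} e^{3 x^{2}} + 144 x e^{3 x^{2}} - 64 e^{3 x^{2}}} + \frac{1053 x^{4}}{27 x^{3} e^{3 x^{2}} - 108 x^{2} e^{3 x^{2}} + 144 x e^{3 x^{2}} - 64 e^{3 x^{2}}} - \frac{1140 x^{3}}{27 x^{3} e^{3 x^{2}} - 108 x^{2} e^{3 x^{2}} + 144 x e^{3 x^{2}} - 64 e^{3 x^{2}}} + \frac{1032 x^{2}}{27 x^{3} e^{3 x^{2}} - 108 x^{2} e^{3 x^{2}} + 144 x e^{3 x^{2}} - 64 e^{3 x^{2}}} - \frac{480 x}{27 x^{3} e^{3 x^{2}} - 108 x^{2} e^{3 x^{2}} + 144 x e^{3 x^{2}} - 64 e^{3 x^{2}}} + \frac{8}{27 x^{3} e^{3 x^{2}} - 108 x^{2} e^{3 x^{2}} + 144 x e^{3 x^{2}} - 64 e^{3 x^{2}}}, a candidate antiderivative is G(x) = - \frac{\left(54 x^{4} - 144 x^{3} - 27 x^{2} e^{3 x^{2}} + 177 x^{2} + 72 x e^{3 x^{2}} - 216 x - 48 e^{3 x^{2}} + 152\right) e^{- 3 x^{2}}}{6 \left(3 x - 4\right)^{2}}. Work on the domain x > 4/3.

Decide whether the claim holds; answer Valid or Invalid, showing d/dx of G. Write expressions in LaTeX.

Valid: G'(x) = f(x).

d/dx[G] = \frac{162 x^{6} - 648 x^{5} + 1053 x^{4} - 1140 x^{3} + 1032 x^{2} - 480 x + 8}{27 x^{3} e^{3 x^{2}} - 108 x^{2} e^{3 x^{2}} + 144 x e^{3 x^{2}} - 64 e^{3 x^{2}}}
This equals f(x) exactly, so the claim holds.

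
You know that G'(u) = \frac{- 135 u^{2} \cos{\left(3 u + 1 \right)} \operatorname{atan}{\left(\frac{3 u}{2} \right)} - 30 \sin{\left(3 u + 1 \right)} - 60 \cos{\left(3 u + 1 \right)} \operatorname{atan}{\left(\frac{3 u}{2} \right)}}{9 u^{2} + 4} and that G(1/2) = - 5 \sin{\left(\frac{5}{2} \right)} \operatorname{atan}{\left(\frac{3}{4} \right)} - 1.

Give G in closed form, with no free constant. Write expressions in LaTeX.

G'(u) has the shape v'r + vr' for v = - 5 \operatorname{atan}{\left(\frac{3 u}{2} \right)} and r = \sin{\left(3 u + 1 \right)} — it is the derivative of the product v*r.
A general antiderivative is - 5 \sin{\left(3 u + 1 \right)} \operatorname{atan}{\left(\frac{3 u}{2} \right)} + C.
The condition gives C = - 5 \sin{\left(\frac{5}{2} \right)} \operatorname{atan}{\left(\frac{3}{4} \right)} - 1 - (- 5 \sin{\left(\frac{5}{2} \right)} \operatorname{atan}{\left(\frac{3}{4} \right)}) = -1.
So G(u) = - 5 \sin{\left(3 u + 1 \right)} \operatorname{atan}{\left(\frac{3 u}{2} \right)} - 1.
Check: d/du[- 5 \sin{\left(3 u + 1 \right)} \operatorname{atan}{\left(\frac{3 u}{2} \right)} - 1] = \frac{- 135 u^{2} \cos{\left(3 u + 1 \right)} \operatorname{atan}{\left(\frac{3 u}{2} \right)} - 30 \sin{\left(3 u + 1 \right)} - 60 \cos{\left(3 u + 1 \right)} \operatorname{atan}{\left(\frac{3 u}{2} \right)}}{9 u^{2} + 4} = G'(u).

G(u) = - 5 \sin{\left(3 u + 1 \right)} \operatorname{atan}{\left(\frac{3 u}{2} \right)} - 1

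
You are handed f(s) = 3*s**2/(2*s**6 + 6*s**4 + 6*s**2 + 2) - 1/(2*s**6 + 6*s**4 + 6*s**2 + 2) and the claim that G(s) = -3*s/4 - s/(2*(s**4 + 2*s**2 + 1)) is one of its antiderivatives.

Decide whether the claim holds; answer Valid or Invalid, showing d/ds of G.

d/ds[G] = (-3*s**6 - 9*s**4 - 3*s**2 - 5)/(4*s**6 + 12*s**4 + 12*s**2 + 4)
d/ds[G] - f(s) = -3/4 != 0.

Invalid: d/ds[G] - f = -3/4, which is not 0.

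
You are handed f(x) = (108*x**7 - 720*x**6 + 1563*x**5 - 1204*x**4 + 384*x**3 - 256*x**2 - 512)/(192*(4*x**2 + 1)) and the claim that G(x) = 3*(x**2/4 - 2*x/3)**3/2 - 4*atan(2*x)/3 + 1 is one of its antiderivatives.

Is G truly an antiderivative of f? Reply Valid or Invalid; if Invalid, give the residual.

d/dx[G] = (108*x**7 - 720*x**6 + 1563*x**5 - 1204*x**4 + 384*x**3 - 256*x**2 - 512)/(768*x**2 + 192)
This equals f(x) exactly, so the claim holds.

Valid - the claim checks out under differentiation.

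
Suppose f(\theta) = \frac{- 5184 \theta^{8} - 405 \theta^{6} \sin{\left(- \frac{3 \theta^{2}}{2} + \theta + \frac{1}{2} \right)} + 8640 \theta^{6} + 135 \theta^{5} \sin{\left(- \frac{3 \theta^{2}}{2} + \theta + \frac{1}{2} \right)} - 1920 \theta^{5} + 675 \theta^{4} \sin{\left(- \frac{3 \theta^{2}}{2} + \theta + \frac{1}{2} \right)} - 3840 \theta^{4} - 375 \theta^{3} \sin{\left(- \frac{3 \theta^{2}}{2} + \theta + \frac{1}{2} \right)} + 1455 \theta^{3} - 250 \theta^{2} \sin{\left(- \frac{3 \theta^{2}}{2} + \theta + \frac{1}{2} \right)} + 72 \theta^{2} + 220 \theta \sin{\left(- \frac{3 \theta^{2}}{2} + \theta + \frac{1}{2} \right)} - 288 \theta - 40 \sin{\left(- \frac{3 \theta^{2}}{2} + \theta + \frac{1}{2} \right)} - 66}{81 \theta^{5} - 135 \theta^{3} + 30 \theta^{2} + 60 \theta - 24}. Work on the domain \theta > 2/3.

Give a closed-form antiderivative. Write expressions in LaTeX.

An antiderivative is F(\theta) = \frac{- 48 \theta^{4} \left(\theta + 1\right) \left(3 \theta - 2\right)^{2} + 15 \theta - 5 \left(\theta + 1\right) \left(3 \theta - 2\right)^{2} \cos{\left(- \frac{3 \theta^{2}}{2} + \theta + \frac{1}{2} \right)} + 3 \left(3 \theta - 2\right)^{2} + 15}{3 \left(\theta + 1\right) \left(3 \theta - 2\right)^{2}}.

Since d/d\theta undoes antidifferentiation here, F'(\theta) = f(\theta) is required of F(\theta).
Check: d/d\theta[\frac{- 48 \theta^{4} \left(\theta + 1\right) \left(3 \theta - 2\right)^{2} + 15 \theta - 5 \left(\theta + 1\right) \left(3 \theta - 2\right)^{2} \cos{\left(- \frac{3 \theta^{2}}{2} + \theta + \frac{1}{2} \right)} + 3 \left(3 \theta - 2\right)^{2} + 15}{3 \left(\theta + 1\right) \left(3 \theta - 2\right)^{2}}] = \frac{- 5184 \theta^{8} - 405 \theta^{6} \sin{\left(- \frac{3 \theta^{2}}{2} + \theta + \frac{1}{2} \right)} + 8640 \theta^{6} + 135 \theta^{5} \sin{\left(- \frac{3 \theta^{2}}{2} + \theta + \frac{1}{2} \right)} - 1920 \theta^{5} + 675 \theta^{4} \sin{\left(- \frac{3 \theta^{2}}{2} + \theta + \frac{1}{2} \right)} - 3840 \theta^{4} - 375 \theta^{3} \sin{\left(- \frac{3 \theta^{2}}{2} + \theta + \frac{1}{2} \right)} + 1455 \theta^{3} - 250 \theta^{2} \sin{\left(- \frac{3 \theta^{2}}{2} + \theta + \frac{1}{2} \right)} + 72 \theta^{2} + 220 \theta \sin{\left(- \frac{3 \theta^{2}}{2} + \theta + \frac{1}{2} \right)} - 288 \theta - 40 \sin{\left(- \frac{3 \theta^{2}}{2} + \theta + \frac{1}{2} \right)} - 66}{81 \theta^{5} - 135 \theta^{3} + 30 \theta^{2} + 60 \theta - 24} = f(\theta).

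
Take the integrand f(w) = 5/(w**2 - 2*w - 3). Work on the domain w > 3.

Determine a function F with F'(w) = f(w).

An antiderivative is F(w) = 5*log(w - 3)/4 - 5*log(w + 1)/4.

Factor the denominator ((w - 3)*(w + 1)) and decompose: f = -5/(4*(w + 1)) + 5/(4*(w - 3)); each piece integrates to a log, atan, or power term.
Check: d/dw[5*log(w - 3)/4 - 5*log(w + 1)/4] = 5/(w**2 - 2*w - 3) = f(w).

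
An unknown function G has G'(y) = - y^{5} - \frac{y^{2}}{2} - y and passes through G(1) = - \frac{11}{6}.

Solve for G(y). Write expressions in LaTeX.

G(y) = - \frac{y^{6}}{6} - \frac{y^{3}}{6} - \frac{y^{2}}{2} - 1

The integrand splits into summands that can be handled one at a time.
A general antiderivative is - \frac{y^{6}}{6} - \frac{y^{3}}{6} - \frac{y^{2}}{2} + C.
The condition gives C = - \frac{11}{6} - (- \frac{5}{6}) = -1.
So G(y) = - \frac{y^{6}}{6} - \frac{y^{3}}{6} - \frac{y^{2}}{2} - 1.
Check: d/dy[- \frac{y^{6}}{6} - \frac{y^{3}}{6} - \frac{y^{2}}{2} - 1] = - y^{5} - \frac{y^{2}}{2} - y = G'(y).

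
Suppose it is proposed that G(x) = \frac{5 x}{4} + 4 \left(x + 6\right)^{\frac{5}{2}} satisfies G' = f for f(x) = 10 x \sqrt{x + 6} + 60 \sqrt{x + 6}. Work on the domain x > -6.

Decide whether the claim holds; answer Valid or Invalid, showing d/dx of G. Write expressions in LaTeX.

Invalid: d/dx[G] - f = \frac{5}{4}, which is not 0.

d/dx[G] = 10 x \sqrt{x + 6} + 60 \sqrt{x + 6} + \frac{5}{4}
d/dx[G] - f(x) = \frac{5}{4} != 0.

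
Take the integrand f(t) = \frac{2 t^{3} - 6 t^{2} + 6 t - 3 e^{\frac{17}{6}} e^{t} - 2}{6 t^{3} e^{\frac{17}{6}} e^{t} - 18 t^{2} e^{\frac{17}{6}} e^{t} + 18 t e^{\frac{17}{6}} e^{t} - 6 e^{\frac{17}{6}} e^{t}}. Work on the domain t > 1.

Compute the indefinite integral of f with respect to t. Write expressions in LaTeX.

Whatever form F(t) takes, F'(t) = f(t) is non-negotiable.
Check: d/dt[- \frac{\frac{4 t^{2} e^{- t}}{e^{\frac{17}{6}}} - \frac{8 t e^{- t}}{e^{\frac{17}{6}}} - 3 + \frac{4 e^{- t}}{e^{\frac{17}{6}}}}{12 \left(t - 1\right)^{2}}] = \frac{2 t^{3} e^{\frac{17}{6}} - 6 t^{2} e^{\frac{17}{6}} + 6 t e^{\frac{17}{6}} - 3 e^{\frac{17}{3}} e^{t} - 2 e^{\frac{17}{6}}}{6 t^{3} e^{\frac{17}{3}} e^{t} - 18 t^{2} e^{\frac{17}{3}} e^{t} + 18 t e^{\frac{17}{3}} e^{t} - 6 e^{\frac{17}{3}} e^{t}}, which equals f(t).

F(t) = - \frac{\frac{4 t^{2} e^{- t}}{e^{\frac{17}{6}}} - \frac{8 t e^{- t}}{e^{\frac{17}{6}}} - 3 + \frac{4 e^{- t}}{e^{\frac{17}{6}}}}{12 \left(t - 1\right)^{2}} + C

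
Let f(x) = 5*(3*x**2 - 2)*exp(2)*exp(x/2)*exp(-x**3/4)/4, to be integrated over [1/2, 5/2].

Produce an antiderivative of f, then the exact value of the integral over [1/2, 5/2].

Antiderivative: F(x) = -5*exp(2)*exp(x/2)*exp(-x**3/4); value = -5*exp(-21/32) + 5*exp(71/32)

f matches the chain-rule pattern g'(h)*h' with inner function h(x) = -x**3/4 + x/2 + 2; substituting u = h(x) collapses the integral.
F(x) = -5*exp(2)*exp(x/2)*exp(-x**3/4) is an antiderivative of f.
Check: d/dx[-5*exp(2)*exp(x/2)*exp(-x**3/4)] = (15*x**2*exp(2)*exp(x/2) - 10*exp(2)*exp(x/2))*exp(-x**3/4)/4, which equals f(x).
F(5/2) = -5*exp(-21/32); F(1/2) = -5*exp(71/32).
Integral = F(5/2) - F(1/2) = -5*exp(-21/32) + 5*exp(71/32).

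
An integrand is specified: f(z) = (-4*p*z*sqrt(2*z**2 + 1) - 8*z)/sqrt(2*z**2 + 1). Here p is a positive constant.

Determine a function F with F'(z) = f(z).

An antiderivative is F(z) = -2*p*z**2 - 4*sqrt(2*z**2 + 1).

A first test for any F(z): its z-derivative must equal f(z) identically.
Check: d/dz[-2*p*z**2 - 4*sqrt(2*z**2 + 1)] = (-4*p*z*sqrt(2*z**2 + 1) - 8*z)/sqrt(2*z**2 + 1) = f(z).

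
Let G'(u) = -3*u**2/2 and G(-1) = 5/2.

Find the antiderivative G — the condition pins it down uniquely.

G(u) = -(u**3 - 4)/2

A first test for any G(u): its u-derivative must equal the given G'(u).
A general antiderivative is -u**3/2 + C.
The condition gives C = 5/2 - (1/2) = 2.
So G(u) = -(u**3 - 4)/2.
Check: d/du[-(u**3 - 4)/2] = -3*u**2/2 = G'(u).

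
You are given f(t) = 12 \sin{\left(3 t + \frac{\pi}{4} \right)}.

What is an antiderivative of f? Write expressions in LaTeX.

Whatever form F(t) takes, F'(t) = f(t) is non-negotiable.
Check: d/dt[- 4 \cos{\left(3 t + \frac{\pi}{4} \right)}] = 12 \sin{\left(3 t + \frac{\pi}{4} \right)} = f(t).

An antiderivative is F(t) = - 4 \cos{\left(3 t + \frac{\pi}{4} \right)}.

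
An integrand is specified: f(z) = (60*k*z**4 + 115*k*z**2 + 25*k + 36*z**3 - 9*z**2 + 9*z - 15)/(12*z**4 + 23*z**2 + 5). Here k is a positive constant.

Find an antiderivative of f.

An antiderivative is F(z) = 5*k*z + 3*log(z**2 + 5/3)/2 - 3*atan(2*z)/2.

A candidate is checked by its d/dz: the result must match f(z).
Check: d/dz[5*k*z + 3*log(z**2 + 5/3)/2 - 3*atan(2*z)/2] = (60*k*z**4 + 115*k*z**2 + 25*k + 36*z**3 - 9*z**2 + 9*z - 15)/(12*z**4 + 23*z**2 + 5) = f(z).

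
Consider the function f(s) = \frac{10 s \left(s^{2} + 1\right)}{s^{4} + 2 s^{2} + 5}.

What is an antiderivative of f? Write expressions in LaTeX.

f matches the chain-rule pattern g'(h)*h' with inner function h(s) = \frac{s^{4}}{2} + s^{2} + \frac{5}{2}; substituting u = h(s) collapses the integral.
Check: d/ds[\frac{5 \log{\left(\frac{s^{4}}{2} + s^{2} + \frac{5}{2} \right)}}{2}] = \frac{10 s^{3} + 10 s}{s^{4} + 2 s^{2} + 5}, which equals f(s).

An antiderivative is F(s) = \frac{5 \log{\left(\frac{s^{4}}{2} + s^{2} + \frac{5}{2} \right)}}{2}.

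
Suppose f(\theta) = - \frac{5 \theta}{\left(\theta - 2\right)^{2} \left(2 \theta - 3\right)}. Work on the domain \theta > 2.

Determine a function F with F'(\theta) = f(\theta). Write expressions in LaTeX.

Factor the denominator (\left(\theta - 2\right)^{2} \left(2 \theta - 3\right)) and decompose: f = - \frac{30}{2 \theta - 3} + \frac{15}{\theta - 2} - \frac{10}{\left(\theta - 2\right)^{2}}; each piece integrates to a log, atan, or power term.
Check: d/d\theta[\frac{5 \left(3 \left(\theta - 2\right) \log{\left(\theta - 2 \right)} - 3 \left(\theta - 2\right) \log{\left(\theta - \frac{3}{2} \right)} + 2\right)}{\theta - 2}] = - \frac{5 \theta}{2 \theta^{3} - 11 \theta^{2} + 20 \theta - 12}, which equals f(\theta).

An antiderivative is F(\theta) = \frac{5 \left(3 \left(\theta - 2\right) \log{\left(\theta - 2 \right)} - 3 \left(\theta - 2\right) \log{\left(\theta - \frac{3}{2} \right)} + 2\right)}{\theta - 2}.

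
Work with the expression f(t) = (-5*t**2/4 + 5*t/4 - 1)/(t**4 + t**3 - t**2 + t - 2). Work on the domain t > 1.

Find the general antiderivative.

F(t) = (-10*log(t - 1) + 34*log(t + 2) - 12*log(t**2 + 1) + 3*atan(t))/60 + C

The denominator factors as 4*(t - 1)*(t + 2)*(t**2 + 1); partial fractions split f into directly integrable pieces: -(8*t - 1)/(20*(t**2 + 1)) + 17/(30*(t + 2)) - 1/(6*(t - 1)).
Check: d/dt[(-10*log(t - 1) + 34*log(t + 2) - 12*log(t**2 + 1) + 3*atan(t))/60] = (-5*t**2 + 5*t - 4)/(4*t**4 + 4*t**3 - 4*t**2 + 4*t - 8), which equals f(t).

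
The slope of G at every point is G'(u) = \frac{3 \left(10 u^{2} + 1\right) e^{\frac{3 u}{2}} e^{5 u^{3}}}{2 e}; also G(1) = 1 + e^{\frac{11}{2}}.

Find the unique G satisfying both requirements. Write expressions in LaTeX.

G(u) = \frac{e^{\frac{3 u}{2}} e^{5 u^{3}}}{e} + 1

The substitution w = 5 u^{3} + \frac{3 u}{2} - 1 works: G'(u) is exactly (dG/dw)*(dw/du) for that inner function.
A general antiderivative is e^{5 u^{3} + \frac{3 u}{2} - 1} + C.
The condition gives C = 1 + e^{\frac{11}{2}} - (e^{\frac{11}{2}}) = 1.
So G(u) = \frac{e^{\frac{3 u}{2}} e^{5 u^{3}}}{e} + 1.
Check: d/du[\frac{e^{\frac{3 u}{2}} e^{5 u^{3}}}{e} + 1] = \frac{30 u^{2} e^{\frac{3 u}{2}} e^{5 u^{3}} + 3 e^{\frac{3 u}{2}} e^{5 u^{3}}}{2 e}, which equals G'(u).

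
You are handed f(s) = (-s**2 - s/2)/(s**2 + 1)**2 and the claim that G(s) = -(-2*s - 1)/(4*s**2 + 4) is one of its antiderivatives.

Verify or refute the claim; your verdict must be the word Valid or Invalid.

d/ds[G] = (-s**2 - s + 1)/(2*s**4 + 4*s**2 + 2)
d/ds[G] - f(s) = 1/(2*s**2 + 2) != 0.

Invalid: d/ds[G] - f = 1/(2*s**2 + 2), which is not 0.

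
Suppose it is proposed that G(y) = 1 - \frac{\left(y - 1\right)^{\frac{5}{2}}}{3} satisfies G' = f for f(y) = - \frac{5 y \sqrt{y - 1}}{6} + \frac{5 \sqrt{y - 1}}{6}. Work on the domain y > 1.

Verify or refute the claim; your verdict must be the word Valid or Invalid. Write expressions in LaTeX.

Valid - the claim checks out under differentiation.

d/dy[G] = - \frac{5 y \sqrt{y - 1}}{6} + \frac{5 \sqrt{y - 1}}{6}
This equals f(y) exactly, so the claim holds.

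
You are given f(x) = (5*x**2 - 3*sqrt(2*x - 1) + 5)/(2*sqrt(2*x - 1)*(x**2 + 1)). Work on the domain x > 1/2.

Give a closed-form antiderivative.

An antiderivative is F(x) = 5*sqrt(2*x - 1)/2 - 3*atan(x)/2.

Recover f(x) by differentiating a candidate F(x); any mismatch rules it out.
Check: d/dx[5*sqrt(2*x - 1)/2 - 3*atan(x)/2] = (5*x**2 - 3*sqrt(2*x - 1) + 5)/(2*x**2*sqrt(2*x - 1) + 2*sqrt(2*x - 1)), which equals f(x).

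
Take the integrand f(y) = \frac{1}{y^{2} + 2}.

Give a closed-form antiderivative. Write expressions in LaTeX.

An antiderivative is F(y) = \frac{\sqrt{2} \operatorname{atan}{\left(\frac{\sqrt{2} y}{2} \right)}}{2}.

A first test for any F(y): its y-derivative must equal f(y) identically.
Check: d/dy[\frac{\sqrt{2} \operatorname{atan}{\left(\frac{\sqrt{2} y}{2} \right)}}{2}] = \frac{1}{y^{2} + 2} = f(y).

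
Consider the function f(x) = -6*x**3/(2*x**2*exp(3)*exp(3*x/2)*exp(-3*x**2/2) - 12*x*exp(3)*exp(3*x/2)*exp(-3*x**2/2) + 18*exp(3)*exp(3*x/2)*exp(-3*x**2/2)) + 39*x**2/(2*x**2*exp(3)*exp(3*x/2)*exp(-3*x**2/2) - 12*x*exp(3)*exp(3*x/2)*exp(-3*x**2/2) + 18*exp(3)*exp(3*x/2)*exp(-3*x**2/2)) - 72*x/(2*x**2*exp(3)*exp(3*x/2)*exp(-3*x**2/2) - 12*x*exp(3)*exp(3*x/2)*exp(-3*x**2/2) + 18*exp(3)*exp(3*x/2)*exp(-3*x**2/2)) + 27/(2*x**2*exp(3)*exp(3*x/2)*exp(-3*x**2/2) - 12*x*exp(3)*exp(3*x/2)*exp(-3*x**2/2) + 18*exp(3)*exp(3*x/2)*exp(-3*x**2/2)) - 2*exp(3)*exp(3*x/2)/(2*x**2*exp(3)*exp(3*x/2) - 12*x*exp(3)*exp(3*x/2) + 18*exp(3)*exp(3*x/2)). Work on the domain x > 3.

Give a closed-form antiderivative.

Integrate term by term and add the pieces.
Check: d/dx[(-(x - 3)*exp(3*x**2/2 - 3*x/2 - 3) + 1)/(x - 3)] = (-6*x**3*exp(3*x/2)*exp(-3*x**2/2) + 39*x**2*exp(3*x/2)*exp(-3*x**2/2) - 72*x*exp(3*x/2)*exp(-3*x**2/2) + 27*exp(3*x/2)*exp(-3*x**2/2) - 2*exp(3)*exp(3*x)*exp(-3*x**2))/(2*x**2*exp(3)*exp(3*x)*exp(-3*x**2) - 12*x*exp(3)*exp(3*x)*exp(-3*x**2) + 18*exp(3)*exp(3*x)*exp(-3*x**2)), which equals f(x).

An antiderivative is F(x) = (-(x - 3)*exp(3*x**2/2 - 3*x/2 - 3) + 1)/(x - 3).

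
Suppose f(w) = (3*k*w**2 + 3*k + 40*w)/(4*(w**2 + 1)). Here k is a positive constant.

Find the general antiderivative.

Recover f(w) by differentiating a candidate F(w); any mismatch rules it out.
Check: d/dw[3*k*w/4 + 5*log(w**2 + 1)] = (3*k*w**2 + 3*k + 40*w)/(4*w**2 + 4), which equals f(w).

F(w) = 3*k*w/4 + 5*log(w**2 + 1) + C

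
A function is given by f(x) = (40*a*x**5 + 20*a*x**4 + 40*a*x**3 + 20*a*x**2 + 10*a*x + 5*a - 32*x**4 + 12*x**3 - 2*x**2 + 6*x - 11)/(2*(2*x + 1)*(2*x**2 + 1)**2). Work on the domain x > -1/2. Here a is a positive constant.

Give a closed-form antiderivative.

Any candidate F(x) must reproduce f(x) exactly when differentiated.
Check: d/dx[(5*a*x*(2*x**2 + 1) - 3*x - 4*(2*x**2 + 1)*log(x + 1/2) - 3)/(2*(2*x**2 + 1))] = (40*a*x**5 + 20*a*x**4 + 40*a*x**3 + 20*a*x**2 + 10*a*x + 5*a - 32*x**4 + 12*x**3 - 2*x**2 + 6*x - 11)/(16*x**5 + 8*x**4 + 16*x**3 + 8*x**2 + 4*x + 2), which equals f(x).

An antiderivative is F(x) = (5*a*x*(2*x**2 + 1) - 3*x - 4*(2*x**2 + 1)*log(x + 1/2) - 3)/(2*(2*x**2 + 1)).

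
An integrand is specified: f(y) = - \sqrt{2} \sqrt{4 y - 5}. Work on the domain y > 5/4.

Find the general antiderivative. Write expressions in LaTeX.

A first test for any F(y): its y-derivative must equal f(y) identically.
Check: d/dy[\frac{\sqrt{2} \left(- 4 y \sqrt{4 y - 5} + 5 \sqrt{4 y - 5}\right)}{6}] = \frac{- 4 \sqrt{2} y + 5 \sqrt{2}}{\sqrt{4 y - 5}}, which equals f(y).

F(y) = \frac{\sqrt{2} \left(- 4 y \sqrt{4 y - 5} + 5 \sqrt{4 y - 5}\right)}{6} + C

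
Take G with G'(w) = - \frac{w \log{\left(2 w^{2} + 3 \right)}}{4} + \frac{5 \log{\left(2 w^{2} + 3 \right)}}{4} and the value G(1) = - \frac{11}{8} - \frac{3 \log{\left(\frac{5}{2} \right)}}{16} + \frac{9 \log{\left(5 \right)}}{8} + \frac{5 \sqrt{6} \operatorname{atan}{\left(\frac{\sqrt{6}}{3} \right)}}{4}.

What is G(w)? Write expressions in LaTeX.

G(w) = \frac{w^{2}}{8} - \frac{5 w}{2} + \left(- \frac{w^{2}}{8} + \frac{5 w}{4}\right) \log{\left(2 w^{2} + 3 \right)} - \frac{3 \log{\left(w^{2} + \frac{3}{2} \right)}}{16} + \frac{5 \sqrt{6} \operatorname{atan}{\left(\frac{\sqrt{6} w}{3} \right)}}{4} + 1

Integrate term by term and add the pieces.
A general antiderivative is \frac{w^{2}}{8} - \frac{5 w}{2} + \left(- \frac{w^{2}}{8} + \frac{5 w}{4}\right) \log{\left(2 w^{2} + 3 \right)} - \frac{3 \log{\left(w^{2} + \frac{3}{2} \right)}}{16} + \frac{5 \sqrt{6} \operatorname{atan}{\left(\frac{\sqrt{6} w}{3} \right)}}{4} + C.
The condition gives C = - \frac{11}{8} - \frac{3 \log{\left(\frac{5}{2} \right)}}{16} + \frac{9 \log{\left(5 \right)}}{8} + \frac{5 \sqrt{6} \operatorname{atan}{\left(\frac{\sqrt{6}}{3} \right)}}{4} - (- \frac{19}{8} - \frac{3 \log{\left(\frac{5}{2} \right)}}{16} + \frac{9 \log{\left(5 \right)}}{8} + \frac{5 \sqrt{6} \operatorname{atan}{\left(\frac{\sqrt{6}}{3} \right)}}{4}) = 1.
So G(w) = \frac{w^{2}}{8} - \frac{5 w}{2} + \left(- \frac{w^{2}}{8} + \frac{5 w}{4}\right) \log{\left(2 w^{2} + 3 \right)} - \frac{3 \log{\left(w^{2} + \frac{3}{2} \right)}}{16} + \frac{5 \sqrt{6} \operatorname{atan}{\left(\frac{\sqrt{6} w}{3} \right)}}{4} + 1.
Check: d/dw[\frac{w^{2}}{8} - \frac{5 w}{2} + \left(- \frac{w^{2}}{8} + \frac{5 w}{4}\right) \log{\left(2 w^{2} + 3 \right)} - \frac{3 \log{\left(w^{2} + \frac{3}{2} \right)}}{16} + \frac{5 \sqrt{6} \operatorname{atan}{\left(\frac{\sqrt{6} w}{3} \right)}}{4} + 1] = - \frac{w \log{\left(2 w^{2} + 3 \right)}}{4} + \frac{5 \log{\left(2 w^{2} + 3 \right)}}{4} = G'(w).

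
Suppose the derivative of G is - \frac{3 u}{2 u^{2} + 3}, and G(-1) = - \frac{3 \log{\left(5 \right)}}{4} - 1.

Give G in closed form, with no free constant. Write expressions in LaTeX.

G'(u) matches the chain-rule pattern g'(h)*h' with inner function h(u) = 2 u^{2} + 3; substituting w = h(u) collapses the integral.
A general antiderivative is - \frac{3 \log{\left(2 u^{2} + 3 \right)}}{4} + C.
The condition gives C = - \frac{3 \log{\left(5 \right)}}{4} - 1 - (- \frac{3 \log{\left(5 \right)}}{4}) = -1.
So G(u) = - \frac{3 \log{\left(2 u^{2} + 3 \right)}}{4} - 1.
Check: d/du[- \frac{3 \log{\left(2 u^{2} + 3 \right)}}{4} - 1] = - \frac{3 u}{2 u^{2} + 3} = G'(u).

G(u) = - \frac{3 \log{\left(2 u^{2} + 3 \right)}}{4} - 1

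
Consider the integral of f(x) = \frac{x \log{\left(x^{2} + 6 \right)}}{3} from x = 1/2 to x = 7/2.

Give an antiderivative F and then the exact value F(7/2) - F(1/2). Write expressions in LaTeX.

Check any antiderivative F(x) by computing F'(x) and comparing it with f(x).
F(x) = \frac{x^{2} \log{\left(x^{2} + 6 \right)}}{6} - \frac{x^{2}}{6} + \log{\left(x^{2} + 6 \right)} is an antiderivative of f.
Check: d/dx[\frac{x^{2} \log{\left(x^{2} + 6 \right)}}{6} - \frac{x^{2}}{6} + \log{\left(x^{2} + 6 \right)}] = \frac{x \log{\left(x^{2} + 6 \right)}}{3} = f(x).
F(7/2) = - \frac{49}{24} + \frac{73 \log{\left(\frac{73}{4} \right)}}{24}; F(1/2) = - \frac{1}{24} + \frac{25 \log{\left(\frac{25}{4} \right)}}{24}.
Integral = F(7/2) - F(1/2) = -2 - \frac{25 \log{\left(\frac{25}{4} \right)}}{24} + \frac{73 \log{\left(\frac{73}{4} \right)}}{24}.

Antiderivative: F(x) = \frac{x^{2} \log{\left(x^{2} + 6 \right)}}{6} - \frac{x^{2}}{6} + \log{\left(x^{2} + 6 \right)}; value = -2 - \frac{25 \log{\left(\frac{25}{4} \right)}}{24} + \frac{73 \log{\left(\frac{73}{4} \right)}}{24}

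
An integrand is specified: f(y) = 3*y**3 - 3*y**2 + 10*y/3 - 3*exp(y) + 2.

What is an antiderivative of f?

The integrand splits into summands that can be handled one at a time.
Check: d/dy[3*y**4/4 - y**3 + 5*y**2/3 + 2*y - 3*exp(y)] = 3*y**3 - 3*y**2 + 10*y/3 - 3*exp(y) + 2 = f(y).

An antiderivative is F(y) = 3*y**4/4 - y**3 + 5*y**2/3 + 2*y - 3*exp(y).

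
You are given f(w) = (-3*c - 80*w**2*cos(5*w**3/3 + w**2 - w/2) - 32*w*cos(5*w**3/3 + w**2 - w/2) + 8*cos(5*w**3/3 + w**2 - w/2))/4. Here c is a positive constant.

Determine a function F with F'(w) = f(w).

A candidate is checked by its d/dw: the result must match f(w).
Check: d/dw[-(3*c*w + 16*sin(5*w**3/3 + w**2 - w/2))/4] = -3*c/4 - 20*w**2*cos(5*w**3/3 + w**2 - w/2) - 8*w*cos(5*w**3/3 + w**2 - w/2) + 2*cos(5*w**3/3 + w**2 - w/2), which equals f(w).

An antiderivative is F(w) = -(3*c*w + 16*sin(5*w**3/3 + w**2 - w/2))/4.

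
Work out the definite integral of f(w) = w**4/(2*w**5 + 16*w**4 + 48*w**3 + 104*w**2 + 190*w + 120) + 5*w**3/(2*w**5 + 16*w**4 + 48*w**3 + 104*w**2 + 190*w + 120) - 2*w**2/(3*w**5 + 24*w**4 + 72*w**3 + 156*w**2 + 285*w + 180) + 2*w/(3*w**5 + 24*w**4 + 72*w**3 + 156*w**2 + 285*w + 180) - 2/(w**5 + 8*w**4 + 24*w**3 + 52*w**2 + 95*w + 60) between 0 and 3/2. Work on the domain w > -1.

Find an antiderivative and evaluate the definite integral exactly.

Antiderivative: F(w) = -4*log(w + 1)/27 + 37*log(w + 3)/28 - 142*log(w + 4)/189 + 59*log(w**2 + 5)/1512 - 521*sqrt(5)*atan(sqrt(5)*w/5)/3780; value = -37*log(3)/28 - 142*log(11/2)/189 - 521*sqrt(5)*atan(3*sqrt(5)/10)/3780 - 4*log(5/2)/27 - 59*log(5)/1512 + 59*log(29/4)/1512 + 142*log(4)/189 + 37*log(9/2)/28

Factor the denominator (6*(w + 1)*(w + 3)*(w + 4)*(w**2 + 5)) and decompose: f = (59*w - 521)/(756*(w**2 + 5)) - 142/(189*(w + 4)) + 37/(28*(w + 3)) - 4/(27*(w + 1)); each piece integrates to a log, atan, or power term.
F(w) = -4*log(w + 1)/27 + 37*log(w + 3)/28 - 142*log(w + 4)/189 + 59*log(w**2 + 5)/1512 - 521*sqrt(5)*atan(sqrt(5)*w/5)/3780 is an antiderivative of f.
Check: d/dw[-4*log(w + 1)/27 + 37*log(w + 3)/28 - 142*log(w + 4)/189 + 59*log(w**2 + 5)/1512 - 521*sqrt(5)*atan(sqrt(5)*w/5)/3780] = (3*w**4 + 15*w**3 - 4*w**2 + 4*w - 12)/(6*w**5 + 48*w**4 + 144*w**3 + 312*w**2 + 570*w + 360), which equals f(w).
F(3/2) = -142*log(11/2)/189 - 521*sqrt(5)*atan(3*sqrt(5)/10)/3780 - 4*log(5/2)/27 + 59*log(29/4)/1512 + 37*log(9/2)/28; F(0) = -142*log(4)/189 + 59*log(5)/1512 + 37*log(3)/28.
Integral = F(3/2) - F(0) = -37*log(3)/28 - 142*log(11/2)/189 - 521*sqrt(5)*atan(3*sqrt(5)/10)/3780 - 4*log(5/2)/27 - 59*log(5)/1512 + 59*log(29/4)/1512 + 142*log(4)/189 + 37*log(9/2)/28.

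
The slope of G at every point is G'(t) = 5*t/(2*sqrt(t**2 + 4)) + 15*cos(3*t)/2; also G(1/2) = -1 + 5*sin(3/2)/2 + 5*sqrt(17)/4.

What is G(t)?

Integrate term by term and add the pieces.
A general antiderivative is 5*sqrt(t**2 + 4)/2 + 5*sin(3*t)/2 + C.
The condition gives C = -1 + 5*sin(3/2)/2 + 5*sqrt(17)/4 - (5*sin(3/2)/2 + 5*sqrt(17)/4) = -1.
So G(t) = 5*sqrt(t**2 + 4)/2 + 5*sin(3*t)/2 - 1.
Check: d/dt[5*sqrt(t**2 + 4)/2 + 5*sin(3*t)/2 - 1] = (5*t + 15*sqrt(t**2 + 4)*cos(3*t))/(2*sqrt(t**2 + 4)), which equals G'(t).

G(t) = 5*sqrt(t**2 + 4)/2 + 5*sin(3*t)/2 - 1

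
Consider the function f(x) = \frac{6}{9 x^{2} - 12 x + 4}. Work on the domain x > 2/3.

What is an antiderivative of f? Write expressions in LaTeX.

An antiderivative is F(x) = - \frac{2}{3 x - 2}.

Recover f(x) by differentiating a candidate F(x); any mismatch rules it out.
Check: d/dx[- \frac{2}{3 x - 2}] = \frac{6}{9 x^{2} - 12 x + 4} = f(x).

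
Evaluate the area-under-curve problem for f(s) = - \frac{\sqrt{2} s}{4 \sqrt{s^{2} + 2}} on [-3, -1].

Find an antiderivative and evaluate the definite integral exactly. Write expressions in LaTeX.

Antiderivative: F(s) = - \frac{\sqrt{2 s^{2} + 4}}{4}; value = - \frac{\sqrt{6}}{4} + \frac{\sqrt{22}}{4}

The substitution u = 2 s^{2} + 4 works: f is exactly (dF/du)*(du/ds) for that inner function.
F(s) = - \frac{\sqrt{2 s^{2} + 4}}{4} is an antiderivative of f.
Check: d/ds[- \frac{\sqrt{2 s^{2} + 4}}{4}] = - \frac{\sqrt{2} s}{4 \sqrt{s^{2} + 2}} = f(s).
F(-1) = - \frac{\sqrt{6}}{4}; F(-3) = - \frac{\sqrt{22}}{4}.
Integral = F(-1) - F(-3) = - \frac{\sqrt{6}}{4} + \frac{\sqrt{22}}{4}.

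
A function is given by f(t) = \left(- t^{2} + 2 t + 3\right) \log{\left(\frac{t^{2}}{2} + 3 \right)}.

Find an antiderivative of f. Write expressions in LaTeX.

An antiderivative is F(t) = - \frac{3 t^{3} \log{\left(\frac{t^{2}}{2} + 3 \right)} - 2 t^{3} - 9 t^{2} \log{\left(\frac{t^{2}}{2} + 3 \right)} + 9 t^{2} - 27 t \log{\left(\frac{t^{2}}{2} + 3 \right)} + 90 t - 54 \log{\left(t^{2} + 6 \right)} - 90 \sqrt{6} \operatorname{atan}{\left(\frac{\sqrt{6} t}{6} \right)}}{9}.

An antiderivative F(t) passes only if d/dt[F] lands on f(t) exactly.
Check: d/dt[- \frac{3 t^{3} \log{\left(\frac{t^{2}}{2} + 3 \right)} - 2 t^{3} - 9 t^{2} \log{\left(\frac{t^{2}}{2} + 3 \right)} + 9 t^{2} - 27 t \log{\left(\frac{t^{2}}{2} + 3 \right)} + 90 t - 54 \log{\left(t^{2} + 6 \right)} - 90 \sqrt{6} \operatorname{atan}{\left(\frac{\sqrt{6} t}{6} \right)}}{9}] = - t^{2} \log{\left(\frac{t^{2}}{2} + 3 \right)} + 2 t \log{\left(\frac{t^{2}}{2} + 3 \right)} + 3 \log{\left(\frac{t^{2}}{2} + 3 \right)}, which equals f(t).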